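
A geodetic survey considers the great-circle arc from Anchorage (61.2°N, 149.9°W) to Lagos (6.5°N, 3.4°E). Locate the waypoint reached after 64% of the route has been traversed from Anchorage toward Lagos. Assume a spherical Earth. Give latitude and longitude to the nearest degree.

Convert each endpoint to a unit vector on the sphere (x = cos φ cos λ, y = cos φ sin λ, z = sin φ).
The central angle between the endpoints is δ = arccos(p₁·p₂) ≈ 1.905 rad (109.2°).
Interpolate at f = 0.64 with slerp weights a = sin((1−f)δ)/sin δ ≈ 0.671, b = sin(fδ)/sin δ ≈ 0.994.
p = a·p₁ + b·p₂ ≈ (0.706, -0.103, 0.700); φ = arcsin(p_z) ≈ 44.44°, λ = atan2(p_y, p_x) ≈ -8.33°.

≈ 44°N, 8°W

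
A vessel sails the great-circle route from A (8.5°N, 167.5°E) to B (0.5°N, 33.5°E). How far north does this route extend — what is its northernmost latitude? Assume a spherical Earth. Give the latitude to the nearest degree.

≈ 12°N

The great circle lies in the plane with unit normal n̂ = (p₁ × p₂)/|p₁ × p₂|.
Here n̂_z ≈ -0.977; the vertex latitude is φ_max = arccos|n̂_z| ≈ 12.2°.
Check via Clairaut: cos φ_max = |cos φ₁| · sin C = cos(8.5°)·sin(81.2°) ≈ 0.977, again giving ≈ 12.2°.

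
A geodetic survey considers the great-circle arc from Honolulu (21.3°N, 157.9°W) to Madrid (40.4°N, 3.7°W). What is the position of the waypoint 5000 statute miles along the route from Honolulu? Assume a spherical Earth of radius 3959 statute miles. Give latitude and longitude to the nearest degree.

≈ 70°N, 61°W

The haversine formula gives a central angle δ ≈ 1.986 rad (113.8°) between the endpoints. The total great-circle distance is δ·R ≈ 1.986 × 3959 ≈ 7863 mi, so the target fraction is f = 5000/7863 ≈ 0.636.
Interpolate at f ≈ 0.636 with slerp weights a = sin((1−f)δ)/sin δ ≈ 0.723, b = sin(fδ)/sin δ ≈ 1.041.
p = a·p₁ + b·p₂ ≈ (0.167, -0.305, 0.938); φ = arcsin(p_z) ≈ 69.66°, λ = atan2(p_y, p_x) ≈ -61.23°.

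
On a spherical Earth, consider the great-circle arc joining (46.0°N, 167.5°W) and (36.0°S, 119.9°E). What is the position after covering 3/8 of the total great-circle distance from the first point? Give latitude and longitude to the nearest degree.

≈ (17°N, 161°E)

Write both endpoints as unit vectors p₁, p₂ with components (cos φ cos λ, cos φ sin λ, sin φ).
The central angle between the endpoints is δ = arccos(p₁·p₂) ≈ 1.828 rad (104.8°).
Interpolate at f = 3/8 with slerp weights a = sin((1−f)δ)/sin δ ≈ 0.941, b = sin(fδ)/sin δ ≈ 0.655.
p = a·p₁ + b·p₂ ≈ (-0.902, 0.318, 0.292); φ = arcsin(p_z) ≈ 16.97°, λ = atan2(p_y, p_x) ≈ 160.60°.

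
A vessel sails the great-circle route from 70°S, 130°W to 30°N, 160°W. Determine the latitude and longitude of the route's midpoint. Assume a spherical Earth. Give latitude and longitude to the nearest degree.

Convert each endpoint to a unit vector on the sphere (x = cos φ cos λ, y = cos φ sin λ, z = sin φ).
The central angle between the endpoints is δ = arccos(p₁·p₂) ≈ 1.786 rad (102.3°).
Interpolate at f = 1/2 with slerp weights a = sin((1−f)δ)/sin δ ≈ 0.797, b = sin(fδ)/sin δ ≈ 0.797.
p = a·p₁ + b·p₂ ≈ (-0.824, -0.445, -0.351); φ = arcsin(p_z) ≈ -20.52°, λ = atan2(p_y, p_x) ≈ -151.63°.

≈ 21°S, 152°W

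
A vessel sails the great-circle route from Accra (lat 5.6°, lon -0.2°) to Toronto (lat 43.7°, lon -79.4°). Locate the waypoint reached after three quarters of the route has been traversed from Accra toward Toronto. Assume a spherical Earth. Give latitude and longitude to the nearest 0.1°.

Write both endpoints as unit vectors p₁, p₂ with components (cos φ cos λ, cos φ sin λ, sin φ).
The central angle between the endpoints is δ = arccos(p₁·p₂) ≈ 1.367 rad (78.3°).
Interpolate at f = 3/4 with slerp weights a = sin((1−f)δ)/sin δ ≈ 0.342, b = sin(fδ)/sin δ ≈ 0.873.
p = a·p₁ + b·p₂ ≈ (0.457, -0.622, 0.636); φ = arcsin(p_z) ≈ 39.53°, λ = atan2(p_y, p_x) ≈ -53.69°.

≈ lat 39.5°, lon -53.7°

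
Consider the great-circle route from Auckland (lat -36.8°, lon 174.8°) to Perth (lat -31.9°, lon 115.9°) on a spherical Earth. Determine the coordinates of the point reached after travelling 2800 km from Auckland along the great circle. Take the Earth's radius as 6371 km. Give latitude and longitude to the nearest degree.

≈ lat -38°, lon 143°

Convert each endpoint to a unit vector on the sphere (x = cos φ cos λ, y = cos φ sin λ, z = sin φ).
The central angle between the endpoints is δ = arccos(p₁·p₂) ≈ 0.840 rad (48.1°). The total great-circle distance is δ·R ≈ 0.840 × 6371 ≈ 5350 km, so the target fraction is f = 2800/5350 ≈ 0.523.
Interpolate at f ≈ 0.523 with slerp weights a = sin((1−f)δ)/sin δ ≈ 0.523, b = sin(fδ)/sin δ ≈ 0.572.
p = a·p₁ + b·p₂ ≈ (-0.629, 0.474, -0.616); φ = arcsin(p_z) ≈ -37.99°, λ = atan2(p_y, p_x) ≈ 142.98°.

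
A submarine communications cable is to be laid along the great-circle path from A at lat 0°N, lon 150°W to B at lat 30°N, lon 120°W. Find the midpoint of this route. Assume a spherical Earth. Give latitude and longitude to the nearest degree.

Convert each endpoint to a unit vector on the sphere (x = cos φ cos λ, y = cos φ sin λ, z = sin φ).
The central angle between the endpoints is δ = arccos(p₁·p₂) ≈ 0.723 rad (41.4°).
Interpolate at f = 1/2 with slerp weights a = sin((1−f)δ)/sin δ ≈ 0.535, b = sin(fδ)/sin δ ≈ 0.535.
p = a·p₁ + b·p₂ ≈ (-0.694, -0.668, 0.267); φ = arcsin(p_z) ≈ 15.50°, λ = atan2(p_y, p_x) ≈ -136.10°.

≈ lat 16°N, lon 136°W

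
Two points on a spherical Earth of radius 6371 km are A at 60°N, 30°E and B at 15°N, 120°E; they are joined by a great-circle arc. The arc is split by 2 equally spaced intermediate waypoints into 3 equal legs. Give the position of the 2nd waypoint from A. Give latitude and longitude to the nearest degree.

≈ 36°N, 104°E

Convert each endpoint to a unit vector on the sphere (x = cos φ cos λ, y = cos φ sin λ, z = sin φ).
The central angle between the endpoints is δ = arccos(p₁·p₂) ≈ 1.345 rad (77.0°).
Interpolate at f = 2/3 with slerp weights a = sin((1−f)δ)/sin δ ≈ 0.445, b = sin(fδ)/sin δ ≈ 0.802.
p = a·p₁ + b·p₂ ≈ (-0.195, 0.782, 0.593); φ = arcsin(p_z) ≈ 36.34°, λ = atan2(p_y, p_x) ≈ 103.98°.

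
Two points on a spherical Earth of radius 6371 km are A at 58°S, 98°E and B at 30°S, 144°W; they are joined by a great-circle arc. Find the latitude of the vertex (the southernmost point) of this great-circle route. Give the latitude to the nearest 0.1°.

The great circle lies in the plane with unit normal n̂ = (p₁ × p₂)/|p₁ × p₂|.
Here n̂_z ≈ +0.414; the vertex latitude is φ_max = arccos|n̂_z| ≈ 65.5°.
Check via Clairaut: cos φ_max = |cos φ₁| · sin C = cos(58.0°)·sin(128.6°) ≈ 0.414, again giving ≈ 65.5°.

≈ 65.5°S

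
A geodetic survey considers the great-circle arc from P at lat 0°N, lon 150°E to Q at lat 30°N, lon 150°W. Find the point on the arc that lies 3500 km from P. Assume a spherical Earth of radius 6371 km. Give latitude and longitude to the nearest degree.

The haversine formula gives a central angle δ ≈ 1.123 rad (64.3°) between the endpoints. The total great-circle distance is δ·R ≈ 1.123 × 6371 ≈ 7154 km, so the target fraction is f = 3500/7154 ≈ 0.489.
Interpolate at f ≈ 0.489 with slerp weights a = sin((1−f)δ)/sin δ ≈ 0.602, b = sin(fδ)/sin δ ≈ 0.579.
p = a·p₁ + b·p₂ ≈ (-0.956, 0.050, 0.290); φ = arcsin(p_z) ≈ 16.84°, λ = atan2(p_y, p_x) ≈ 176.99°.

≈ lat 17°N, lon 177°E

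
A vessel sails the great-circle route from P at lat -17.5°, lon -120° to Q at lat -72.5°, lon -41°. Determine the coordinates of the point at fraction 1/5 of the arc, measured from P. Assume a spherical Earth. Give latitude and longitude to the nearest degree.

From cos δ = sin φ₁ sin φ₂ + cos φ₁ cos φ₂ cos Δλ, the central angle is δ ≈ 1.222 rad (70.0°).
Interpolate at f = 1/5 with slerp weights a = sin((1−f)δ)/sin δ ≈ 0.882, b = sin(fδ)/sin δ ≈ 0.258.
p = a·p₁ + b·p₂ ≈ (-0.362, -0.780, -0.511); φ = arcsin(p_z) ≈ -30.72°, λ = atan2(p_y, p_x) ≈ -114.93°.

≈ lat -31°, lon -115°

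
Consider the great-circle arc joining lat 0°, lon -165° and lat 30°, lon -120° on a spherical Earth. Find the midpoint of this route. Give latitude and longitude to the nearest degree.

Write both endpoints as unit vectors p₁, p₂ with components (cos φ cos λ, cos φ sin λ, sin φ).
The central angle between the endpoints is δ = arccos(p₁·p₂) ≈ 0.912 rad (52.2°).
Interpolate at f = 1/2 with slerp weights a = sin((1−f)δ)/sin δ ≈ 0.557, b = sin(fδ)/sin δ ≈ 0.557.
p = a·p₁ + b·p₂ ≈ (-0.779, -0.562, 0.278); φ = arcsin(p_z) ≈ 16.17°, λ = atan2(p_y, p_x) ≈ -144.20°.

≈ lat 16°, lon -144°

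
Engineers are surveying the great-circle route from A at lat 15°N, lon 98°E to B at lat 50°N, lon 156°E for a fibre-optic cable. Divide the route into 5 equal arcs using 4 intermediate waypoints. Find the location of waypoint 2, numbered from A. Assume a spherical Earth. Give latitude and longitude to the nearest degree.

The haversine formula gives a central angle δ ≈ 1.015 rad (58.2°) between the endpoints.
Interpolate at f = 2/5 with slerp weights a = sin((1−f)δ)/sin δ ≈ 0.673, b = sin(fδ)/sin δ ≈ 0.465.
p = a·p₁ + b·p₂ ≈ (-0.364, 0.766, 0.530); φ = arcsin(p_z) ≈ 32.04°, λ = atan2(p_y, p_x) ≈ 115.40°.

≈ lat 32°N, lon 115°E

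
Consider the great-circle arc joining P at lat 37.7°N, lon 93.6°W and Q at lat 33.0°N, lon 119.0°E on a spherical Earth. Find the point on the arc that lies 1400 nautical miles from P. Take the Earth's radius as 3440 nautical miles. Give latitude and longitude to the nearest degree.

From cos δ = sin φ₁ sin φ₂ + cos φ₁ cos φ₂ cos Δλ, the central angle is δ ≈ 1.799 rad (103.1°). The total great-circle distance is δ·R ≈ 1.799 × 3440 ≈ 6188 nmi, so the target fraction is f = 1400/6188 ≈ 0.226.
Interpolate at f ≈ 0.226 with slerp weights a = sin((1−f)δ)/sin δ ≈ 1.010, b = sin(fδ)/sin δ ≈ 0.406.
p = a·p₁ + b·p₂ ≈ (-0.215, -0.500, 0.839); φ = arcsin(p_z) ≈ 57.04°, λ = atan2(p_y, p_x) ≈ -113.32°.

≈ lat 57°N, lon 113°W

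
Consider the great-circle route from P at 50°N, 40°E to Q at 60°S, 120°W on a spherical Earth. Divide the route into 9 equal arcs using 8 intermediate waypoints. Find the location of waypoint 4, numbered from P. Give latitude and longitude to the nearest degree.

≈ 14°S, 0°E

Write both endpoints as unit vectors p₁, p₂ with components (cos φ cos λ, cos φ sin λ, sin φ).
The central angle between the endpoints is δ = arccos(p₁·p₂) ≈ 2.878 rad (164.9°).
Interpolate at f = 4/9 with slerp weights a = sin((1−f)δ)/sin δ ≈ 3.835, b = sin(fδ)/sin δ ≈ 3.674.
p = a·p₁ + b·p₂ ≈ (0.970, -0.007, -0.244); φ = arcsin(p_z) ≈ -14.14°, λ = atan2(p_y, p_x) ≈ -0.39°.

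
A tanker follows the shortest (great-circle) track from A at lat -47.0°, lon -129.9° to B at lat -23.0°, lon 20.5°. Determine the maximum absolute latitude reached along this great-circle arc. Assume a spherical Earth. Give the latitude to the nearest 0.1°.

≈ -71.3°

The great circle lies in the plane with unit normal n̂ = (p₁ × p₂)/|p₁ × p₂|.
Here n̂_z ≈ +0.321; the vertex latitude is φ_max = arccos|n̂_z| ≈ 71.3°.
Check via Clairaut: cos φ_max = |cos φ₁| · sin C = cos(47.0°)·sin(151.9°) ≈ 0.321, again giving ≈ 71.3°.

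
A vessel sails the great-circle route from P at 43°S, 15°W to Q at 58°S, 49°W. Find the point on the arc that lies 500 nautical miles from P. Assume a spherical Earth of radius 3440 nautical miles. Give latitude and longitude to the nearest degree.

From cos δ = sin φ₁ sin φ₂ + cos φ₁ cos φ₂ cos Δλ, the central angle is δ ≈ 0.452 rad (25.9°). The total great-circle distance is δ·R ≈ 0.452 × 3440 ≈ 1554 nmi, so the target fraction is f = 500/1554 ≈ 0.322.
Interpolate at f ≈ 0.322 with slerp weights a = sin((1−f)δ)/sin δ ≈ 0.691, b = sin(fδ)/sin δ ≈ 0.332.
p = a·p₁ + b·p₂ ≈ (0.603, -0.263, -0.753); φ = arcsin(p_z) ≈ -48.82°, λ = atan2(p_y, p_x) ≈ -23.59°.

≈ 49°S, 24°W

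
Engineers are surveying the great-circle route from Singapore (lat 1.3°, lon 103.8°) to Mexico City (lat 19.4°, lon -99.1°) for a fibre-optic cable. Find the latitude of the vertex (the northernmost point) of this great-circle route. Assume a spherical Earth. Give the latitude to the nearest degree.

≈ 44°

The great circle lies in the plane with unit normal n̂ = (p₁ × p₂)/|p₁ × p₂|.
Here n̂_z ≈ +0.722; the vertex latitude is φ_max = arccos|n̂_z| ≈ 43.8°.
Check via Clairaut: cos φ_max = |cos φ₁| · sin C = cos(1.3°)·sin(46.2°) ≈ 0.722, again giving ≈ 43.8°.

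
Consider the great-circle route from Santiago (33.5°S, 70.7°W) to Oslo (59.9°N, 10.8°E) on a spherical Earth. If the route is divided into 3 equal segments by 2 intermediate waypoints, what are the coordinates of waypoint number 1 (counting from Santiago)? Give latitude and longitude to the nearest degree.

≈ 0°N, 51°W

The haversine formula gives a central angle δ ≈ 2.000 rad (114.6°) between the endpoints.
Interpolate at f = 1/3 with slerp weights a = sin((1−f)δ)/sin δ ≈ 1.069, b = sin(fδ)/sin δ ≈ 0.680.
p = a·p₁ + b·p₂ ≈ (0.629, -0.777, -0.002); φ = arcsin(p_z) ≈ -0.10°, λ = atan2(p_y, p_x) ≈ -51.00°.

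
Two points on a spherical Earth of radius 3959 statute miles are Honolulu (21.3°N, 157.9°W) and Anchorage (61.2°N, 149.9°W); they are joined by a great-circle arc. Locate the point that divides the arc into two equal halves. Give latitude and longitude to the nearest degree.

Convert each endpoint to a unit vector on the sphere (x = cos φ cos λ, y = cos φ sin λ, z = sin φ).
The central angle between the endpoints is δ = arccos(p₁·p₂) ≈ 0.703 rad (40.3°).
Interpolate at f = 1/2 with slerp weights a = sin((1−f)δ)/sin δ ≈ 0.533, b = sin(fδ)/sin δ ≈ 0.533.
p = a·p₁ + b·p₂ ≈ (-0.682, -0.315, 0.660); φ = arcsin(p_z) ≈ 41.31°, λ = atan2(p_y, p_x) ≈ -155.18°.

≈ (41°N, 155°W)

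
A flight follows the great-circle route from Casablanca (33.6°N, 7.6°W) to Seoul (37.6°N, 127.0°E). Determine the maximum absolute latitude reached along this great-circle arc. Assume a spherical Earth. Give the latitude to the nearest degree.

The great circle lies in the plane with unit normal n̂ = (p₁ × p₂)/|p₁ × p₂|.
Here n̂_z ≈ +0.474; the vertex latitude is φ_max = arccos|n̂_z| ≈ 61.7°.

≈ 62°N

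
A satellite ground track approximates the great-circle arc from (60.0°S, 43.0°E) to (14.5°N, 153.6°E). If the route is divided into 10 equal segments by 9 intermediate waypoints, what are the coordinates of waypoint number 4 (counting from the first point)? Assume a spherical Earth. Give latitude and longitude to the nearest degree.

Write both endpoints as unit vectors p₁, p₂ with components (cos φ cos λ, cos φ sin λ, sin φ).
The central angle between the endpoints is δ = arccos(p₁·p₂) ≈ 1.968 rad (112.8°).
Interpolate at f = 4/10 with slerp weights a = sin((1−f)δ)/sin δ ≈ 1.003, b = sin(fδ)/sin δ ≈ 0.768.
p = a·p₁ + b·p₂ ≈ (-0.299, 0.673, -0.676); φ = arcsin(p_z) ≈ -42.56°, λ = atan2(p_y, p_x) ≈ 113.99°.

≈ (43°S, 114°E)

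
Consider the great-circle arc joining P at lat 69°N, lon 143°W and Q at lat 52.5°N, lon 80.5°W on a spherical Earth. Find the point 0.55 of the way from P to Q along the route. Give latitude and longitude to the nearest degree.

Convert each endpoint to a unit vector on the sphere (x = cos φ cos λ, y = cos φ sin λ, z = sin φ).
The central angle between the endpoints is δ = arccos(p₁·p₂) ≈ 0.571 rad (32.7°).
Interpolate at f = 0.55 with slerp weights a = sin((1−f)δ)/sin δ ≈ 0.470, b = sin(fδ)/sin δ ≈ 0.572.
p = a·p₁ + b·p₂ ≈ (-0.077, -0.445, 0.892); φ = arcsin(p_z) ≈ 63.18°, λ = atan2(p_y, p_x) ≈ -99.84°.

≈ lat 63°N, lon 100°W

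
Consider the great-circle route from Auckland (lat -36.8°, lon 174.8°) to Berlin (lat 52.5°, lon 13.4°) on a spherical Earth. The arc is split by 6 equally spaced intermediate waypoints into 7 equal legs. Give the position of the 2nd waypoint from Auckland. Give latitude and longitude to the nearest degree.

≈ lat 3°, lon 151°

Write both endpoints as unit vectors p₁, p₂ with components (cos φ cos λ, cos φ sin λ, sin φ).
The central angle between the endpoints is δ = arccos(p₁·p₂) ≈ 2.785 rad (159.6°).
Interpolate at f = 2/7 with slerp weights a = sin((1−f)δ)/sin δ ≈ 2.620, b = sin(fδ)/sin δ ≈ 2.049.
p = a·p₁ + b·p₂ ≈ (-0.876, 0.479, 0.056); φ = arcsin(p_z) ≈ 3.21°, λ = atan2(p_y, p_x) ≈ 151.32°.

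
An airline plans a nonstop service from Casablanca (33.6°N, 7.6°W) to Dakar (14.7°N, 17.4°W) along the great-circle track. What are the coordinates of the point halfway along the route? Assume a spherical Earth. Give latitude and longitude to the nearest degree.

Convert each endpoint to a unit vector on the sphere (x = cos φ cos λ, y = cos φ sin λ, z = sin φ).
The central angle between the endpoints is δ = arccos(p₁·p₂) ≈ 0.364 rad (20.9°).
Interpolate at f = 1/2 with slerp weights a = sin((1−f)δ)/sin δ ≈ 0.508, b = sin(fδ)/sin δ ≈ 0.508.
p = a·p₁ + b·p₂ ≈ (0.889, -0.203, 0.410); φ = arcsin(p_z) ≈ 24.23°, λ = atan2(p_y, p_x) ≈ -12.87°.

≈ (24°N, 13°W)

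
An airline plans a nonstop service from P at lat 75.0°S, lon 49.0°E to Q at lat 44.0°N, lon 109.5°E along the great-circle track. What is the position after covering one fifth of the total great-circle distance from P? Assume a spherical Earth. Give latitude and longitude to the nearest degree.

≈ lat 54°S, lon 82°E

Write both endpoints as unit vectors p₁, p₂ with components (cos φ cos λ, cos φ sin λ, sin φ).
The central angle between the endpoints is δ = arccos(p₁·p₂) ≈ 2.189 rad (125.4°).
Interpolate at f = 1/5 with slerp weights a = sin((1−f)δ)/sin δ ≈ 1.207, b = sin(fδ)/sin δ ≈ 0.520.
p = a·p₁ + b·p₂ ≈ (0.080, 0.588, -0.805); φ = arcsin(p_z) ≈ -53.57°, λ = atan2(p_y, p_x) ≈ 82.25°.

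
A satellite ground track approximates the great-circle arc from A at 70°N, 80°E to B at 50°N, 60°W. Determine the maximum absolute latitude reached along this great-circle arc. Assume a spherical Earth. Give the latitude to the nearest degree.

≈ 80°N

The great circle lies in the plane with unit normal n̂ = (p₁ × p₂)/|p₁ × p₂|.
Here n̂_z ≈ -0.169; the vertex latitude is φ_max = arccos|n̂_z| ≈ 80.2°.
Check via Clairaut: cos φ_max = |cos φ₁| · sin C = cos(70.0°)·sin(29.7°) ≈ 0.169, again giving ≈ 80.2°.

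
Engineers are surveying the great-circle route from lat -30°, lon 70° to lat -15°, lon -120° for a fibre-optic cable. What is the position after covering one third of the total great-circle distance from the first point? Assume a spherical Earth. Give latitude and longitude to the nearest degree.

≈ lat -71°, lon 101°

Convert each endpoint to a unit vector on the sphere (x = cos φ cos λ, y = cos φ sin λ, z = sin φ).
The central angle between the endpoints is δ = arccos(p₁·p₂) ≈ 2.338 rad (134.0°).
Interpolate at f = 1/3 with slerp weights a = sin((1−f)δ)/sin δ ≈ 1.390, b = sin(fδ)/sin δ ≈ 0.977.
p = a·p₁ + b·p₂ ≈ (-0.060, 0.314, -0.948); φ = arcsin(p_z) ≈ -71.37°, λ = atan2(p_y, p_x) ≈ 100.86°.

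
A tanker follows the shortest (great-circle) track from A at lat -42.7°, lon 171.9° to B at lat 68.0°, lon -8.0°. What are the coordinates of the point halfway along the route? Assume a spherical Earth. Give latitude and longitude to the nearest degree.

From cos δ = sin φ₁ sin φ₂ + cos φ₁ cos φ₂ cos Δλ, the central angle is δ ≈ 2.700 rad (154.7°).
Interpolate at f = 1/2 with slerp weights a = sin((1−f)δ)/sin δ ≈ 2.283, b = sin(fδ)/sin δ ≈ 2.283.
p = a·p₁ + b·p₂ ≈ (-0.814, 0.117, 0.569); φ = arcsin(p_z) ≈ 34.65°, λ = atan2(p_y, p_x) ≈ 171.80°.

≈ lat 35°, lon 172°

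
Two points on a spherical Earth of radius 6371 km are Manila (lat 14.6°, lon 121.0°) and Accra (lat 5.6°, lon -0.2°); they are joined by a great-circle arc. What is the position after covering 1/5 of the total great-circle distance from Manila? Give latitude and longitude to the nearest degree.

The haversine formula gives a central angle δ ≈ 2.065 rad (118.3°) between the endpoints.
Interpolate at f = 1/5 with slerp weights a = sin((1−f)δ)/sin δ ≈ 1.132, b = sin(fδ)/sin δ ≈ 0.456.
p = a·p₁ + b·p₂ ≈ (-0.111, 0.938, 0.330); φ = arcsin(p_z) ≈ 19.26°, λ = atan2(p_y, p_x) ≈ 96.73°.

≈ lat 19°, lon 97°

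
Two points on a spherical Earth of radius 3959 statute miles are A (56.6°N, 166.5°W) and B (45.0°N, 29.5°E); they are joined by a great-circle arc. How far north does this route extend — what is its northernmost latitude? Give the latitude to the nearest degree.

The great circle lies in the plane with unit normal n̂ = (p₁ × p₂)/|p₁ × p₂|.
Here n̂_z ≈ -0.110; the vertex latitude is φ_max = arccos|n̂_z| ≈ 83.7°.

≈ 84°N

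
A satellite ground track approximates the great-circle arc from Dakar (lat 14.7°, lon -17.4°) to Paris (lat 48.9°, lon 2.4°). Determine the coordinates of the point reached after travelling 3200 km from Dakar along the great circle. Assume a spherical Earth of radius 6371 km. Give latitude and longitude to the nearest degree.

≈ lat 41°, lon -4°

From cos δ = sin φ₁ sin φ₂ + cos φ₁ cos φ₂ cos Δλ, the central angle is δ ≈ 0.661 rad (37.9°). The total great-circle distance is δ·R ≈ 0.661 × 6371 ≈ 4210 km, so the target fraction is f = 3200/4210 ≈ 0.760.
Interpolate at f ≈ 0.760 with slerp weights a = sin((1−f)δ)/sin δ ≈ 0.257, b = sin(fδ)/sin δ ≈ 0.784.
p = a·p₁ + b·p₂ ≈ (0.753, -0.053, 0.656); φ = arcsin(p_z) ≈ 41.02°, λ = atan2(p_y, p_x) ≈ -4.01°.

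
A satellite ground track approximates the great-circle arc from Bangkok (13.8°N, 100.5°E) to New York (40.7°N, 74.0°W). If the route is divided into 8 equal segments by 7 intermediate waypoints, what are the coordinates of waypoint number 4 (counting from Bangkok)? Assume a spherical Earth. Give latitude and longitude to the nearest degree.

From cos δ = sin φ₁ sin φ₂ + cos φ₁ cos φ₂ cos Δλ, the central angle is δ ≈ 2.186 rad (125.3°).
Interpolate at f = 4/8 with slerp weights a = sin((1−f)δ)/sin δ ≈ 1.088, b = sin(fδ)/sin δ ≈ 1.088.
p = a·p₁ + b·p₂ ≈ (0.035, 0.246, 0.969); φ = arcsin(p_z) ≈ 75.62°, λ = atan2(p_y, p_x) ≈ 81.95°.

≈ 76°N, 82°E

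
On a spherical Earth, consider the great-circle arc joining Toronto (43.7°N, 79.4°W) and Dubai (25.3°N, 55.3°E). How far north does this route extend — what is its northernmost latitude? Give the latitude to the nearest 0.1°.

The great circle lies in the plane with unit normal n̂ = (p₁ × p₂)/|p₁ × p₂|.
Here n̂_z ≈ +0.471; the vertex latitude is φ_max = arccos|n̂_z| ≈ 61.9°.
Check via Clairaut: cos φ_max = |cos φ₁| · sin C = cos(43.7°)·sin(40.7°) ≈ 0.471, again giving ≈ 61.9°.

≈ 61.9°N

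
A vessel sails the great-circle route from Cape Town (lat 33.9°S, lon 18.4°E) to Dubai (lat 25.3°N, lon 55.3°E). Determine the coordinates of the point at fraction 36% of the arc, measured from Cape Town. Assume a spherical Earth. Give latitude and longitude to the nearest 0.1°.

The haversine formula gives a central angle δ ≈ 1.201 rad (68.8°) between the endpoints.
Interpolate at f = 0.36 with slerp weights a = sin((1−f)δ)/sin δ ≈ 0.745, b = sin(fδ)/sin δ ≈ 0.449.
p = a·p₁ + b·p₂ ≈ (0.818, 0.529, -0.224); φ = arcsin(p_z) ≈ -12.93°, λ = atan2(p_y, p_x) ≈ 32.89°.

≈ lat 12.9°S, lon 32.9°E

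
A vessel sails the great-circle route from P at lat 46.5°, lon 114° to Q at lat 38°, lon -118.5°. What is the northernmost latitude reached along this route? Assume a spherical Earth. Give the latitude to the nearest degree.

≈ 64°

The great circle lies in the plane with unit normal n̂ = (p₁ × p₂)/|p₁ × p₂|.
Here n̂_z ≈ +0.433; the vertex latitude is φ_max = arccos|n̂_z| ≈ 64.3°.
Check via Clairaut: cos φ_max = |cos φ₁| · sin C = cos(46.5°)·sin(39.0°) ≈ 0.433, again giving ≈ 64.3°.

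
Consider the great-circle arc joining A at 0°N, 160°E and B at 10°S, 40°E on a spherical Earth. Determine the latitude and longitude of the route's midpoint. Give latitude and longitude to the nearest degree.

From cos δ = sin φ₁ sin φ₂ + cos φ₁ cos φ₂ cos Δλ, the central angle is δ ≈ 2.086 rad (119.5°).
Interpolate at f = 1/2 with slerp weights a = sin((1−f)δ)/sin δ ≈ 0.992, b = sin(fδ)/sin δ ≈ 0.992.
p = a·p₁ + b·p₂ ≈ (-0.184, 0.968, -0.172); φ = arcsin(p_z) ≈ -9.92°, λ = atan2(p_y, p_x) ≈ 100.76°.

≈ 10°S, 101°E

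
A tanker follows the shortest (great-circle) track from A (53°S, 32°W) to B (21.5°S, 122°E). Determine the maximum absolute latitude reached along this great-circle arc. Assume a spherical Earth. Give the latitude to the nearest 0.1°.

≈ 75.5°S

The great circle lies in the plane with unit normal n̂ = (p₁ × p₂)/|p₁ × p₂|.
Here n̂_z ≈ +0.251; the vertex latitude is φ_max = arccos|n̂_z| ≈ 75.5°.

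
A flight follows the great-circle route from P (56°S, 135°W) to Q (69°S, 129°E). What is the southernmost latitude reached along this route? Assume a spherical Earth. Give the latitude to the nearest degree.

≈ 72°S

The great circle lies in the plane with unit normal n̂ = (p₁ × p₂)/|p₁ × p₂|.
Here n̂_z ≈ -0.303; the vertex latitude is φ_max = arccos|n̂_z| ≈ 72.4°.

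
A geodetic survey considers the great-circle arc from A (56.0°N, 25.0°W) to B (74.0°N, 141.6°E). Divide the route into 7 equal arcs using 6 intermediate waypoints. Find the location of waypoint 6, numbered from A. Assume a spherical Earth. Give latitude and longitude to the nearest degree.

≈ (81°N, 134°E)

Convert each endpoint to a unit vector on the sphere (x = cos φ cos λ, y = cos φ sin λ, z = sin φ).
The central angle between the endpoints is δ = arccos(p₁·p₂) ≈ 0.867 rad (49.7°).
Interpolate at f = 6/7 with slerp weights a = sin((1−f)δ)/sin δ ≈ 0.162, b = sin(fδ)/sin δ ≈ 0.887.
p = a·p₁ + b·p₂ ≈ (-0.110, 0.114, 0.987); φ = arcsin(p_z) ≈ 80.92°, λ = atan2(p_y, p_x) ≈ 133.96°.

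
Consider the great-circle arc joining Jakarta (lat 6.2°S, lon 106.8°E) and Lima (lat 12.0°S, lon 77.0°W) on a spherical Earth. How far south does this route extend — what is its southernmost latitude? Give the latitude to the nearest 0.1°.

The great circle lies in the plane with unit normal n̂ = (p₁ × p₂)/|p₁ × p₂|.
Here n̂_z ≈ +0.202; the vertex latitude is φ_max = arccos|n̂_z| ≈ 78.3°.

≈ 78.3°S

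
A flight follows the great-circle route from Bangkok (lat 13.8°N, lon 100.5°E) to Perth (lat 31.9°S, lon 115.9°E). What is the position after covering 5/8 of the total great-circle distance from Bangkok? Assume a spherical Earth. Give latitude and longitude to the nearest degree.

≈ lat 15°S, lon 110°E

From cos δ = sin φ₁ sin φ₂ + cos φ₁ cos φ₂ cos Δλ, the central angle is δ ≈ 0.838 rad (48.0°).
Interpolate at f = 5/8 with slerp weights a = sin((1−f)δ)/sin δ ≈ 0.416, b = sin(fδ)/sin δ ≈ 0.673.
p = a·p₁ + b·p₂ ≈ (-0.323, 0.911, -0.256); φ = arcsin(p_z) ≈ -14.85°, λ = atan2(p_y, p_x) ≈ 109.53°.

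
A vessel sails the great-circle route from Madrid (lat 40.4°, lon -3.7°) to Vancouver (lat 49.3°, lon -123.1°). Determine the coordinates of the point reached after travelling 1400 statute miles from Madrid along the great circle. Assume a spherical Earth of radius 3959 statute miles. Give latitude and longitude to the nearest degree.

Write both endpoints as unit vectors p₁, p₂ with components (cos φ cos λ, cos φ sin λ, sin φ).
The central angle between the endpoints is δ = arccos(p₁·p₂) ≈ 1.321 rad (75.7°). The total great-circle distance is δ·R ≈ 1.321 × 3959 ≈ 5228 mi, so the target fraction is f = 1400/5228 ≈ 0.268.
Interpolate at f ≈ 0.268 with slerp weights a = sin((1−f)δ)/sin δ ≈ 0.850, b = sin(fδ)/sin δ ≈ 0.357.
p = a·p₁ + b·p₂ ≈ (0.518, -0.237, 0.822); φ = arcsin(p_z) ≈ 55.25°, λ = atan2(p_y, p_x) ≈ -24.57°.

≈ lat 55°, lon -25°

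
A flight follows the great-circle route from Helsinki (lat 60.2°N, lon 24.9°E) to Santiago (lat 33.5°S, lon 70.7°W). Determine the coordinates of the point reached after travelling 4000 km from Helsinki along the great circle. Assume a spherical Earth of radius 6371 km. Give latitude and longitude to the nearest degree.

≈ lat 39°N, lon 23°W

Write both endpoints as unit vectors p₁, p₂ with components (cos φ cos λ, cos φ sin λ, sin φ).
The central angle between the endpoints is δ = arccos(p₁·p₂) ≈ 2.117 rad (121.3°). The total great-circle distance is δ·R ≈ 2.117 × 6371 ≈ 13487 km, so the target fraction is f = 4000/13487 ≈ 0.297.
Interpolate at f ≈ 0.297 with slerp weights a = sin((1−f)δ)/sin δ ≈ 1.166, b = sin(fδ)/sin δ ≈ 0.687.
p = a·p₁ + b·p₂ ≈ (0.715, -0.297, 0.633); φ = arcsin(p_z) ≈ 39.25°, λ = atan2(p_y, p_x) ≈ -22.55°.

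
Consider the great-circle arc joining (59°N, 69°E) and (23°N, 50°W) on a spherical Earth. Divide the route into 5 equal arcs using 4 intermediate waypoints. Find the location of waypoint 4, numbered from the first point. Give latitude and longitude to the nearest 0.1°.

Convert each endpoint to a unit vector on the sphere (x = cos φ cos λ, y = cos φ sin λ, z = sin φ).
The central angle between the endpoints is δ = arccos(p₁·p₂) ≈ 1.466 rad (84.0°).
Interpolate at f = 4/5 with slerp weights a = sin((1−f)δ)/sin δ ≈ 0.291, b = sin(fδ)/sin δ ≈ 0.927.
p = a·p₁ + b·p₂ ≈ (0.602, -0.514, 0.611); φ = arcsin(p_z) ≈ 37.67°, λ = atan2(p_y, p_x) ≈ -40.48°.

≈ (37.7°N, 40.5°W)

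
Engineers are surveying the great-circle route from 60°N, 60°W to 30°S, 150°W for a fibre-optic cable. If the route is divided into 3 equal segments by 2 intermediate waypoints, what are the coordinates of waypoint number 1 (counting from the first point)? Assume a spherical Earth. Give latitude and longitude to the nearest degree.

Convert each endpoint to a unit vector on the sphere (x = cos φ cos λ, y = cos φ sin λ, z = sin φ).
The central angle between the endpoints is δ = arccos(p₁·p₂) ≈ 2.019 rad (115.7°).
Interpolate at f = 1/3 with slerp weights a = sin((1−f)δ)/sin δ ≈ 1.081, b = sin(fδ)/sin δ ≈ 0.691.
p = a·p₁ + b·p₂ ≈ (-0.248, -0.768, 0.591); φ = arcsin(p_z) ≈ 36.22°, λ = atan2(p_y, p_x) ≈ -107.92°.

≈ 36°N, 108°W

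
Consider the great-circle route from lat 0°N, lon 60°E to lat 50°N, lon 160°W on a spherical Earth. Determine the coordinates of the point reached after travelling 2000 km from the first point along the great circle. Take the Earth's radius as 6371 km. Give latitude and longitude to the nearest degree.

≈ lat 16°N, lon 69°E

Convert each endpoint to a unit vector on the sphere (x = cos φ cos λ, y = cos φ sin λ, z = sin φ).
The central angle between the endpoints is δ = arccos(p₁·p₂) ≈ 2.086 rad (119.5°). The total great-circle distance is δ·R ≈ 2.086 × 6371 ≈ 13288 km, so the target fraction is f = 2000/13288 ≈ 0.151.
Interpolate at f ≈ 0.151 with slerp weights a = sin((1−f)δ)/sin δ ≈ 1.126, b = sin(fδ)/sin δ ≈ 0.355.
p = a·p₁ + b·p₂ ≈ (0.349, 0.897, 0.272); φ = arcsin(p_z) ≈ 15.77°, λ = atan2(p_y, p_x) ≈ 68.76°.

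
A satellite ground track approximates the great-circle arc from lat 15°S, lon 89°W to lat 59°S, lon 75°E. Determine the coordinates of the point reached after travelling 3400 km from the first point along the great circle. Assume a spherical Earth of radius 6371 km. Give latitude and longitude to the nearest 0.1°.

≈ lat 45.1°S, lon 82.9°W

Write both endpoints as unit vectors p₁, p₂ with components (cos φ cos λ, cos φ sin λ, sin φ).
The central angle between the endpoints is δ = arccos(p₁·p₂) ≈ 1.830 rad (104.9°). The total great-circle distance is δ·R ≈ 1.830 × 6371 ≈ 11659 km, so the target fraction is f = 3400/11659 ≈ 0.292.
Interpolate at f ≈ 0.292 with slerp weights a = sin((1−f)δ)/sin δ ≈ 0.996, b = sin(fδ)/sin δ ≈ 0.526.
p = a·p₁ + b·p₂ ≈ (0.087, -0.700, -0.709); φ = arcsin(p_z) ≈ -45.14°, λ = atan2(p_y, p_x) ≈ -82.92°.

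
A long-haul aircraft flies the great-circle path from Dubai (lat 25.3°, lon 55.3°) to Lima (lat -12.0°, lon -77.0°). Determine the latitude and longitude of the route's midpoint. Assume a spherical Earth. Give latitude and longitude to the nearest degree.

The haversine formula gives a central angle δ ≈ 2.324 rad (133.2°) between the endpoints.
Interpolate at f = 1/2 with slerp weights a = sin((1−f)δ)/sin δ ≈ 1.258, b = sin(fδ)/sin δ ≈ 1.258.
p = a·p₁ + b·p₂ ≈ (0.924, -0.264, 0.276); φ = arcsin(p_z) ≈ 16.02°, λ = atan2(p_y, p_x) ≈ -15.94°.

≈ lat 16°, lon -16°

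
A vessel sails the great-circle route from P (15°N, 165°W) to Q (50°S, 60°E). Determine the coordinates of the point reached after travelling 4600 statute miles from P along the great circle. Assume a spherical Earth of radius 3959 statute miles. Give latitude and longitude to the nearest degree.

≈ (38°S, 152°E)

The haversine formula gives a central angle δ ≈ 2.262 rad (129.6°) between the endpoints. The total great-circle distance is δ·R ≈ 2.262 × 3959 ≈ 8954 mi, so the target fraction is f = 4600/8954 ≈ 0.514.
Interpolate at f ≈ 0.514 with slerp weights a = sin((1−f)δ)/sin δ ≈ 1.156, b = sin(fδ)/sin δ ≈ 1.191.
p = a·p₁ + b·p₂ ≈ (-0.696, 0.374, -0.613); φ = arcsin(p_z) ≈ -37.79°, λ = atan2(p_y, p_x) ≈ 151.78°.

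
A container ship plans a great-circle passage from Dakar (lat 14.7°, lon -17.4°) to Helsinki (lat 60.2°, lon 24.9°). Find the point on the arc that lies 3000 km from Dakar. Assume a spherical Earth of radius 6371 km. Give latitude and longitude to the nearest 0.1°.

≈ lat 38.8°, lon -3.6°

Convert each endpoint to a unit vector on the sphere (x = cos φ cos λ, y = cos φ sin λ, z = sin φ).
The central angle between the endpoints is δ = arccos(p₁·p₂) ≈ 0.957 rad (54.8°). The total great-circle distance is δ·R ≈ 0.957 × 6371 ≈ 6099 km, so the target fraction is f = 3000/6099 ≈ 0.492.
Interpolate at f ≈ 0.492 with slerp weights a = sin((1−f)δ)/sin δ ≈ 0.572, b = sin(fδ)/sin δ ≈ 0.555.
p = a·p₁ + b·p₂ ≈ (0.778, -0.049, 0.627); φ = arcsin(p_z) ≈ 38.80°, λ = atan2(p_y, p_x) ≈ -3.62°.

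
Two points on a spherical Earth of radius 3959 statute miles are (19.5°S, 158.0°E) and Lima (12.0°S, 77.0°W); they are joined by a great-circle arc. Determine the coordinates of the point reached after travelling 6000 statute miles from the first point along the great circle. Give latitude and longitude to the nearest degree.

≈ (25°S, 106°W)

Convert each endpoint to a unit vector on the sphere (x = cos φ cos λ, y = cos φ sin λ, z = sin φ).
The central angle between the endpoints is δ = arccos(p₁·p₂) ≈ 2.048 rad (117.4°). The total great-circle distance is δ·R ≈ 2.048 × 3959 ≈ 8109 mi, so the target fraction is f = 6000/8109 ≈ 0.740.
Interpolate at f ≈ 0.740 with slerp weights a = sin((1−f)δ)/sin δ ≈ 0.572, b = sin(fδ)/sin δ ≈ 1.124.
p = a·p₁ + b·p₂ ≈ (-0.252, -0.870, -0.425); φ = arcsin(p_z) ≈ -25.12°, λ = atan2(p_y, p_x) ≈ -106.18°.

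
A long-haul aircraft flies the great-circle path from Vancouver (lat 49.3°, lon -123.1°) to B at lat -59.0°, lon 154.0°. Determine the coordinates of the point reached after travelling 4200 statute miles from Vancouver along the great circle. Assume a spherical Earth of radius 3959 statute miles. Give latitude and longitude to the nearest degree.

Convert each endpoint to a unit vector on the sphere (x = cos φ cos λ, y = cos φ sin λ, z = sin φ).
The central angle between the endpoints is δ = arccos(p₁·p₂) ≈ 2.225 rad (127.5°). The total great-circle distance is δ·R ≈ 2.225 × 3959 ≈ 8808 mi, so the target fraction is f = 4200/8808 ≈ 0.477.
Interpolate at f ≈ 0.477 with slerp weights a = sin((1−f)δ)/sin δ ≈ 1.157, b = sin(fδ)/sin δ ≈ 1.100.
p = a·p₁ + b·p₂ ≈ (-0.921, -0.384, -0.065); φ = arcsin(p_z) ≈ -3.75°, λ = atan2(p_y, p_x) ≈ -157.38°.

≈ lat -4°, lon -157°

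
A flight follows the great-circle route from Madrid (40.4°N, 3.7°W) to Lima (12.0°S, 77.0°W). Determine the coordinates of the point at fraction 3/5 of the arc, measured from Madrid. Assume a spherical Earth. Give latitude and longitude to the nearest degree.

≈ (12°N, 52°W)

Convert each endpoint to a unit vector on the sphere (x = cos φ cos λ, y = cos φ sin λ, z = sin φ).
The central angle between the endpoints is δ = arccos(p₁·p₂) ≈ 1.491 rad (85.5°).
Interpolate at f = 3/5 with slerp weights a = sin((1−f)δ)/sin δ ≈ 0.564, b = sin(fδ)/sin δ ≈ 0.783.
p = a·p₁ + b·p₂ ≈ (0.600, -0.774, 0.203); φ = arcsin(p_z) ≈ 11.69°, λ = atan2(p_y, p_x) ≈ -52.18°.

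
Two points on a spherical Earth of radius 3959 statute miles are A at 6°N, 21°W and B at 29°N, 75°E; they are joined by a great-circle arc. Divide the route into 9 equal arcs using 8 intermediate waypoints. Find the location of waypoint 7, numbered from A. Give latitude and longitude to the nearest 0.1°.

Write both endpoints as unit vectors p₁, p₂ with components (cos φ cos λ, cos φ sin λ, sin φ).
The central angle between the endpoints is δ = arccos(p₁·p₂) ≈ 1.611 rad (92.3°).
Interpolate at f = 7/9 with slerp weights a = sin((1−f)δ)/sin δ ≈ 0.351, b = sin(fδ)/sin δ ≈ 0.951.
p = a·p₁ + b·p₂ ≈ (0.541, 0.678, 0.498); φ = arcsin(p_z) ≈ 29.84°, λ = atan2(p_y, p_x) ≈ 51.43°.

≈ 29.8°N, 51.4°E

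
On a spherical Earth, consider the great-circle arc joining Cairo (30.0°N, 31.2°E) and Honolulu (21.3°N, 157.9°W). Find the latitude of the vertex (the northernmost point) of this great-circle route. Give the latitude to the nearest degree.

The great circle lies in the plane with unit normal n̂ = (p₁ × p₂)/|p₁ × p₂|.
Here n̂_z ≈ +0.162; the vertex latitude is φ_max = arccos|n̂_z| ≈ 80.7°.

≈ 81°N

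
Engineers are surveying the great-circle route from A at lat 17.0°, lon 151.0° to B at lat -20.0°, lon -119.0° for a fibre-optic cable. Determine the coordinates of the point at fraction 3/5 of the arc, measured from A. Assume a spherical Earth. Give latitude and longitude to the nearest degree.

≈ lat -6°, lon -156°

The haversine formula gives a central angle δ ≈ 1.671 rad (95.7°) between the endpoints.
Interpolate at f = 3/5 with slerp weights a = sin((1−f)δ)/sin δ ≈ 0.623, b = sin(fδ)/sin δ ≈ 0.847.
p = a·p₁ + b·p₂ ≈ (-0.907, -0.407, -0.108); φ = arcsin(p_z) ≈ -6.18°, λ = atan2(p_y, p_x) ≈ -155.81°.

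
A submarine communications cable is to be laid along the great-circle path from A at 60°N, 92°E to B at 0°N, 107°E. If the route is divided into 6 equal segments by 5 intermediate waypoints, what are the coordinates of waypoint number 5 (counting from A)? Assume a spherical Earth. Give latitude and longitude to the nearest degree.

≈ 10°N, 105°E

From cos δ = sin φ₁ sin φ₂ + cos φ₁ cos φ₂ cos Δλ, the central angle is δ ≈ 1.067 rad (61.1°).
Interpolate at f = 5/6 with slerp weights a = sin((1−f)δ)/sin δ ≈ 0.202, b = sin(fδ)/sin δ ≈ 0.887.
p = a·p₁ + b·p₂ ≈ (-0.263, 0.949, 0.175); φ = arcsin(p_z) ≈ 10.07°, λ = atan2(p_y, p_x) ≈ 105.48°.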